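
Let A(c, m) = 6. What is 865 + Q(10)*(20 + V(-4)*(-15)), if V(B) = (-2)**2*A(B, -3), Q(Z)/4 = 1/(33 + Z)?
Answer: 35835/43 ≈ 833.37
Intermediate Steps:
Q(Z) = 4/(33 + Z)
V(B) = 24 (V(B) = (-2)**2*6 = 4*6 = 24)
865 + Q(10)*(20 + V(-4)*(-15)) = 865 + (4/(33 + 10))*(20 + 24*(-15)) = 865 + (4/43)*(20 - 360) = 865 + (4*(1/43))*(-340) = 865 + (4/43)*(-340) = 865 - 1360/43 = 35835/43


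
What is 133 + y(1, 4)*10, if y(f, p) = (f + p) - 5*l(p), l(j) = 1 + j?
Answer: -67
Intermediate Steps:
y(f, p) = -5 + f - 4*p (y(f, p) = (f + p) - 5*(1 + p) = (f + p) + (-5 - 5*p) = -5 + f - 4*p)
133 + y(1, 4)*10 = 133 + (-5 + 1 - 4*4)*10 = 133 + (-5 + 1 - 16)*10 = 133 - 20*10 = 133 - 200 = -67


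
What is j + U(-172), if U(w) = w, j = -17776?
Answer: -17948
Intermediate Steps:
j + U(-172) = -17776 - 172 = -17948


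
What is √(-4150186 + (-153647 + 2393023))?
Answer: I*√1910810 ≈ 1382.3*I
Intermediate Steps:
√(-4150186 + (-153647 + 2393023)) = √(-4150186 + 2239376) = √(-1910810) = I*√1910810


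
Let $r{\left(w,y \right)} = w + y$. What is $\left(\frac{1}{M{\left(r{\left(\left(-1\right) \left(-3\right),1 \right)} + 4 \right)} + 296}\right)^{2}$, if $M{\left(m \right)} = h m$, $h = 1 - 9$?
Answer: $\frac{1}{53824} \approx 1.8579 \cdot 10^{-5}$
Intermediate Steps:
$h = -8$ ($h = 1 - 9 = -8$)
$M{\left(m \right)} = - 8 m$
$\left(\frac{1}{M{\left(r{\left(\left(-1\right) \left(-3\right),1 \right)} + 4 \right)} + 296}\right)^{2} = \left(\frac{1}{- 8 \left(\left(\left(-1\right) \left(-3\right) + 1\right) + 4\right) + 296}\right)^{2} = \left(\frac{1}{- 8 \left(\left(3 + 1\right) + 4\right) + 296}\right)^{2} = \left(\frac{1}{- 8 \left(4 + 4\right) + 296}\right)^{2} = \left(\frac{1}{\left(-8\right) 8 + 296}\right)^{2} = \left(\frac{1}{-64 + 296}\right)^{2} = \left(\frac{1}{232}\right)^{2} = \frac{1}{53824}$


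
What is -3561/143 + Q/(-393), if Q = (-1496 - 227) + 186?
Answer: -1179682/56199 ≈ -20.991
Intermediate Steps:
Q = -1537 (Q = -1723 + 186 = -1537)
-3561/143 + Q/(-393) = -3561/143 - 1537/(-393) = -3561*1/143 - 1537*(-1/393) = -3561/143 + 1537/393 = -1179682/56199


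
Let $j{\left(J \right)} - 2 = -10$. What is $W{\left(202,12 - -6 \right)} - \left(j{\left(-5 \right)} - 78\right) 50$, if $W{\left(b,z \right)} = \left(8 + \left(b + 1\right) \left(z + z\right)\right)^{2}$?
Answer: $53528156$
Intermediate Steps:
$j{\left(J \right)} = -8$ ($j{\left(J \right)} = 2 - 10 = -8$)
$W{\left(b,z \right)} = \left(8 + 2 z \left(1 + b\right)\right)^{2}$ ($W{\left(b,z \right)} = \left(8 + \left(1 + b\right) 2 z\right)^{2} = \left(8 + 2 z \left(1 + b\right)\right)^{2}$)
$W{\left(202,12 - -6 \right)} - \left(j{\left(-5 \right)} - 78\right) 50 = 4 \left(4 + \left(12 - -6\right) + 202 \left(12 - -6\right)\right)^{2} - \left(-8 - 78\right) 50 = 4 \left(4 + \left(12 + 6\right) + 202 \left(12 + 6\right)\right)^{2} - \left(-86\right) 50 = 4 \left(4 + 18 + 202 \cdot 18\right)^{2} - -4300 = 4 \left(4 + 18 + 3636\right)^{2} + 4300 = 4 \cdot 3658^{2} + 4300 = 4 \cdot 13380964 + 4300 = 53523856 + 4300 = 53528156$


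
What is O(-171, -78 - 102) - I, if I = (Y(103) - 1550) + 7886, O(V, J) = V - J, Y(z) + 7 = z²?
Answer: -16929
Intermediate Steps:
Y(z) = -7 + z²
I = 16938 (I = ((-7 + 103²) - 1550) + 7886 = ((-7 + 10609) - 1550) + 7886 = (10602 - 1550) + 7886 = 9052 + 7886 = 16938)
O(-171, -78 - 102) - I = (-171 - (-78 - 102)) - 1*16938 = (-171 - 1*(-180)) - 16938 = (-171 + 180) - 16938 = 9 - 16938 = -16929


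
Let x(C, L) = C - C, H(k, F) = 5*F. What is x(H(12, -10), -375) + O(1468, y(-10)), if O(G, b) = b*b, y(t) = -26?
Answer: 676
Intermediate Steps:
x(C, L) = 0
O(G, b) = b²
x(H(12, -10), -375) + O(1468, y(-10)) = 0 + (-26)² = 0 + 676 = 676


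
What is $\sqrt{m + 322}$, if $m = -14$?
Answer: $2 \sqrt{77} \approx 17.55$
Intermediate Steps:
$\sqrt{m + 322} = \sqrt{-14 + 322} = \sqrt{308} = 2 \sqrt{77}$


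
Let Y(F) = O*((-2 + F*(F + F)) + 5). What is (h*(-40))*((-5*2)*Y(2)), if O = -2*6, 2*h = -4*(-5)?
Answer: -528000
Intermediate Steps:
h = 10 (h = (-4*(-5))/2 = (½)*20 = 10)
O = -12
Y(F) = -36 - 24*F² (Y(F) = -12*((-2 + F*(F + F)) + 5) = -12*((-2 + F*(2*F)) + 5) = -12*((-2 + 2*F²) + 5) = -12*(3 + 2*F²) = -36 - 24*F²)
(h*(-40))*((-5*2)*Y(2)) = (10*(-40))*((-5*2)*(-36 - 24*2²)) = -(-4000)*(-36 - 24*4) = -(-4000)*(-36 - 96) = -(-4000)*(-132) = -400*1320 = -528000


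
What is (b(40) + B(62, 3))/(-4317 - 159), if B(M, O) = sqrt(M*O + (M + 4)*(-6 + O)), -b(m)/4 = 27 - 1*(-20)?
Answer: 47/1119 - I*sqrt(3)/2238 ≈ 0.042002 - 0.00077393*I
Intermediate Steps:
b(m) = -188 (b(m) = -4*(27 - 1*(-20)) = -4*(27 + 20) = -4*47 = -188)
B(M, O) = sqrt(M*O + (-6 + O)*(4 + M)) (B(M, O) = sqrt(M*O + (4 + M)*(-6 + O)) = sqrt(M*O + (-6 + O)*(4 + M)))
(b(40) + B(62, 3))/(-4317 - 159) = (-188 + sqrt(-24 - 6*62 + 4*3 + 2*62*3))/(-4317 - 159) = (-188 + sqrt(-24 - 372 + 12 + 372))/(-4476) = (-188 + sqrt(-12))*(-1/4476) = (-188 + 2*I*sqrt(3))*(-1/4476) = 47/1119 - I*sqrt(3)/2238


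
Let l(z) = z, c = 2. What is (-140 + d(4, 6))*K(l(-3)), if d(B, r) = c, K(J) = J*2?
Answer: 828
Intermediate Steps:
K(J) = 2*J
d(B, r) = 2
(-140 + d(4, 6))*K(l(-3)) = (-140 + 2)*(2*(-3)) = -138*(-6) = 828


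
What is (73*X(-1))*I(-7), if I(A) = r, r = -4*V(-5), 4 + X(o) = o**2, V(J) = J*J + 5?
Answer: 26280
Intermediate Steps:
V(J) = 5 + J**2 (V(J) = J**2 + 5 = 5 + J**2)
X(o) = -4 + o**2
r = -120 (r = -4*(5 + (-5)**2) = -4*(5 + 25) = -4*30 = -120)
I(A) = -120
(73*X(-1))*I(-7) = (73*(-4 + (-1)**2))*(-120) = (73*(-4 + 1))*(-120) = (73*(-3))*(-120) = -219*(-120) = 26280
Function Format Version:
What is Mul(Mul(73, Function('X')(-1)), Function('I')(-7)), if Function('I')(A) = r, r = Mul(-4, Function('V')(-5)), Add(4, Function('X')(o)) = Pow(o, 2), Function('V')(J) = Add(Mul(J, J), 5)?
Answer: 26280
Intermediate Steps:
Function('V')(J) = Add(5, Pow(J, 2)) (Function('V')(J) = Add(Pow(J, 2), 5) = Add(5, Pow(J, 2)))
Function('X')(o) = Add(-4, Pow(o, 2))
r = -120 (r = Mul(-4, Add(5, Pow(-5, 2))) = Mul(-4, Add(5, 25)) = Mul(-4, 30) = -120)
Function('I')(A) = -120
Mul(Mul(73, Function('X')(-1)), Function('I')(-7)) = Mul(Mul(73, Add(-4, Pow(-1, 2))), -120) = Mul(Mul(73, Add(-4, 1)), -120) = Mul(Mul(73, -3), -120) = Mul(-219, -120) = 26280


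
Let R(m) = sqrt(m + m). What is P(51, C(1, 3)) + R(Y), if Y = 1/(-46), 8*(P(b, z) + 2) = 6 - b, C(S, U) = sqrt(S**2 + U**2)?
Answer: -61/8 + I*sqrt(23)/23 ≈ -7.625 + 0.20851*I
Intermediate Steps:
P(b, z) = -5/4 - b/8 (P(b, z) = -2 + (6 - b)/8 = -2 + (3/4 - b/8) = -5/4 - b/8)
Y = -1/46 ≈ -0.021739
R(m) = sqrt(2)*sqrt(m) (R(m) = sqrt(2*m) = sqrt(2)*sqrt(m))
P(51, C(1, 3)) + R(Y) = (-5/4 - 1/8*51) + sqrt(2)*sqrt(-1/46) = (-5/4 - 51/8) + sqrt(2)*(I*sqrt(46)/46) = -61/8 + I*sqrt(23)/23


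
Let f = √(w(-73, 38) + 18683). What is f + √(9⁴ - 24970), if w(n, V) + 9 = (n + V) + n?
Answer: √18566 + I*√18409 ≈ 136.26 + 135.68*I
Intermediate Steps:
w(n, V) = -9 + V + 2*n (w(n, V) = -9 + ((n + V) + n) = -9 + ((V + n) + n) = -9 + (V + 2*n) = -9 + V + 2*n)
f = √18566 (f = √((-9 + 38 + 2*(-73)) + 18683) = √((-9 + 38 - 146) + 18683) = √(-117 + 18683) = √18566 ≈ 136.26)
f + √(9⁴ - 24970) = √18566 + √(9⁴ - 24970) = √18566 + √(6561 - 24970) = √18566 + √(-18409) = √18566 + I*√18409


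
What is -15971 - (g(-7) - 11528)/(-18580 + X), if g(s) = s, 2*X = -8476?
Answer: -121479271/7606 ≈ -15972.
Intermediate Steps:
X = -4238 (X = (½)*(-8476) = -4238)
-15971 - (g(-7) - 11528)/(-18580 + X) = -15971 - (-7 - 11528)/(-18580 - 4238) = -15971 - (-11535)/(-22818) = -15971 - (-11535)*(-1)/22818 = -15971 - 1*3845/7606 = -15971 - 3845/7606 = -121479271/7606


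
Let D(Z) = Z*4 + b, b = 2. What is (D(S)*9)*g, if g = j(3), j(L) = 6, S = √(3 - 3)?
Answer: 108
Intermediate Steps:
S = 0 (S = √0 = 0)
g = 6
D(Z) = 2 + 4*Z (D(Z) = Z*4 + 2 = 4*Z + 2 = 2 + 4*Z)
(D(S)*9)*g = ((2 + 4*0)*9)*6 = ((2 + 0)*9)*6 = (2*9)*6 = 18*6 = 108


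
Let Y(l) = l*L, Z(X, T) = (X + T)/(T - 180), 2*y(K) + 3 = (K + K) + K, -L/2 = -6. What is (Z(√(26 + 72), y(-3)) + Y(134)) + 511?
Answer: 65690/31 - 7*√2/186 ≈ 2119.0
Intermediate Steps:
L = 12 (L = -2*(-6) = 12)
y(K) = -3/2 + 3*K/2 (y(K) = -3/2 + ((K + K) + K)/2 = -3/2 + (2*K + K)/2 = -3/2 + (3*K)/2 = -3/2 + 3*K/2)
Z(X, T) = (T + X)/(-180 + T)
Y(l) = 12*l (Y(l) = l*12 = 12*l)
(Z(√(26 + 72), y(-3)) + Y(134)) + 511 = (((-3/2 + (3/2)*(-3)) + √(26 + 72))/(-180 + (-3/2 + (3/2)*(-3))) + 12*134) + 511 = (((-3/2 - 9/2) + √98)/(-180 + (-3/2 - 9/2)) + 1608) + 511 = ((-6 + 7*√2)/(-180 - 6) + 1608) + 511 = ((-6 + 7*√2)/(-186) + 1608) + 511 = (-(-6 + 7*√2)/186 + 1608) + 511 = ((1/31 - 7*√2/186) + 1608) + 511 = (49849/31 - 7*√2/186) + 511 = 65690/31 - 7*√2/186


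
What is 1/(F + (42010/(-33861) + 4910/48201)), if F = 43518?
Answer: 181348229/7891705711122 ≈ 2.2980e-5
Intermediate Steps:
1/(F + (42010/(-33861) + 4910/48201)) = 1/(43518 + (42010/(-33861) + 4910/48201)) = 1/(43518 + (42010*(-1/33861) + 4910*(1/48201))) = 1/(43518 + (-42010/33861 + 4910/48201)) = 1/(43518 - 206518500/181348229) = 1/(7891705711122/181348229) = 181348229/7891705711122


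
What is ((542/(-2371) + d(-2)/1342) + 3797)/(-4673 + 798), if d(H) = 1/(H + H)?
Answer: -48323511989/49319171000 ≈ -0.97981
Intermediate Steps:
d(H) = 1/(2*H)
((542/(-2371) + d(-2)/1342) + 3797)/(-4673 + 798) = ((542/(-2371) + ((½)/(-2))/1342) + 3797)/(-4673 + 798) = ((542*(-1/2371) + ((½)*(-½))*(1/1342)) + 3797)/(-3875) = ((-542/2371 - ¼*1/1342) + 3797)*(-1/3875) = ((-542/2371 - 1/5368) + 3797)*(-1/3875) = (-2911827/12727528 + 3797)*(-1/3875) = (48323511989/12727528)*(-1/3875) = -48323511989/49319171000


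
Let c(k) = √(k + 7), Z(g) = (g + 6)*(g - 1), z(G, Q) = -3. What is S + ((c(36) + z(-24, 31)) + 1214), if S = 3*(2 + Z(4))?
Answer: 1307 + √43 ≈ 1313.6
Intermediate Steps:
Z(g) = (-1 + g)*(6 + g) (Z(g) = (6 + g)*(-1 + g) = (-1 + g)*(6 + g))
c(k) = √(7 + k)
S = 96 (S = 3*(2 + (-6 + 4² + 5*4)) = 3*(2 + (-6 + 16 + 20)) = 3*(2 + 30) = 3*32 = 96)
S + ((c(36) + z(-24, 31)) + 1214) = 96 + ((√(7 + 36) - 3) + 1214) = 96 + ((√43 - 3) + 1214) = 96 + ((-3 + √43) + 1214) = 96 + (1211 + √43) = 1307 + √43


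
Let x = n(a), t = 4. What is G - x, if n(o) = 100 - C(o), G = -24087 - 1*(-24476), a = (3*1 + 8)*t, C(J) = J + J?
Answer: 377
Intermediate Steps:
C(J) = 2*J
a = 44 (a = (3*1 + 8)*4 = (3 + 8)*4 = 11*4 = 44)
G = 389 (G = -24087 + 24476 = 389)
n(o) = 100 - 2*o
x = 12 (x = 100 - 2*44 = 100 - 88 = 12)
G - x = 389 - 1*12 = 389 - 12 = 377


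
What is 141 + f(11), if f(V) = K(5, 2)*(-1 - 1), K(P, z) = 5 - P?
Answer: 141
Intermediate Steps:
f(V) = 0 (f(V) = (5 - 1*5)*(-1 - 1) = (5 - 5)*(-2) = 0*(-2) = 0)
141 + f(11) = 141 + 0 = 141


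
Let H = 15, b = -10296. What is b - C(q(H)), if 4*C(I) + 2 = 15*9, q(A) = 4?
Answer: -41317/4 ≈ -10329.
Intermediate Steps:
C(I) = 133/4 (C(I) = -½ + (15*9)/4 = -½ + (¼)*135 = -½ + 135/4 = 133/4)
b - C(q(H)) = -10296 - 1*133/4 = -10296 - 133/4 = -41317/4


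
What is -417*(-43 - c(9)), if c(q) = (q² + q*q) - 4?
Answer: 83817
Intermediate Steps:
c(q) = -4 + 2*q² (c(q) = (q² + q²) - 4 = 2*q² - 4 = -4 + 2*q²)
-417*(-43 - c(9)) = -417*(-43 - (-4 + 2*9²)) = -417*(-43 - (-4 + 2*81)) = -417*(-43 - (-4 + 162)) = -417*(-43 - 1*158) = -417*(-43 - 158) = -417*(-201) = 83817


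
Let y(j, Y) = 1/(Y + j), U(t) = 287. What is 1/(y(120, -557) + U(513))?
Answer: 437/125418 ≈ 0.0034843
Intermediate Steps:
1/(y(120, -557) + U(513)) = 1/(1/(-557 + 120) + 287) = 1/(1/(-437) + 287) = 1/(-1/437 + 287) = 1/(125418/437) = 437/125418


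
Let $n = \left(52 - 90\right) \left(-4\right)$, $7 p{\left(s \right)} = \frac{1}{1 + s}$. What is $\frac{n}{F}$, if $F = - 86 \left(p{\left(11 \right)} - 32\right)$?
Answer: $\frac{6384}{115541} \approx 0.055253$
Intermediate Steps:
$p{\left(s \right)} = \frac{1}{7 \left(1 + s\right)}$
$n = 152$ ($n = \left(-38\right) \left(-4\right) = 152$)
$F = \frac{115541}{42}$ ($F = - 86 \left(\frac{1}{7 \left(1 + 11\right)} - 32\right) = - 86 \left(\frac{1}{7 \cdot 12} - 32\right) = - 86 \left(\frac{1}{7} \cdot \frac{1}{12} - 32\right) = - 86 \left(\frac{1}{84} - 32\right) = \left(-86\right) \left(- \frac{2687}{84}\right) = \frac{115541}{42} \approx 2751.0$)
$\frac{n}{F} = \frac{152}{\frac{115541}{42}} = 152 \cdot \frac{42}{115541} = \frac{6384}{115541}$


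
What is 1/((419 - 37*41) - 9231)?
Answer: -1/10329 ≈ -9.6815e-5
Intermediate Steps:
1/((419 - 37*41) - 9231) = 1/((419 - 1517) - 9231) = 1/(-1098 - 9231) = 1/(-10329) = -1/10329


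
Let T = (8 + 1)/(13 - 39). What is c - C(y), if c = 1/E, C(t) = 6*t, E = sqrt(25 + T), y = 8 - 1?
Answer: -42 + sqrt(16666)/641 ≈ -41.799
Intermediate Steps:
T = -9/26 (T = 9/(-26) = 9*(-1/26) = -9/26 ≈ -0.34615)
y = 7
E = sqrt(16666)/26 (E = sqrt(25 - 9/26) = sqrt(641/26) = sqrt(16666)/26 ≈ 4.9653)
c = sqrt(16666)/641 (c = 1/(sqrt(16666)/26) = sqrt(16666)/641 ≈ 0.20140)
c - C(y) = sqrt(16666)/641 - 6*7 = sqrt(16666)/641 - 1*42 = sqrt(16666)/641 - 42 = -42 + sqrt(16666)/641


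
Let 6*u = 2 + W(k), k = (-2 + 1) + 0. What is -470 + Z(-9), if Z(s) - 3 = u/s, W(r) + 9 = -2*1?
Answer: -2801/6 ≈ -466.83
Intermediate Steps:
k = -1 (k = -1 + 0 = -1)
W(r) = -11 (W(r) = -9 - 2*1 = -9 - 2 = -11)
u = -3/2 (u = (2 - 11)/6 = (⅙)*(-9) = -3/2 ≈ -1.5000)
Z(s) = 3 - 3/(2*s)
-470 + Z(-9) = -470 + (3 - 3/2/(-9)) = -470 + (3 - 3/2*(-⅑)) = -470 + (3 + ⅙) = -470 + 19/6 = -2801/6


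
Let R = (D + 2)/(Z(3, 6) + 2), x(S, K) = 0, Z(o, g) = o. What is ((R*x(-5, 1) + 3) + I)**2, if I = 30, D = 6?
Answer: 1089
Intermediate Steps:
R = 8/5 (R = (6 + 2)/(3 + 2) = 8/5 ≈ 1.6000)
((R*x(-5, 1) + 3) + I)**2 = (((8/5)*0 + 3) + 30)**2 = ((0 + 3) + 30)**2 = (3 + 30)**2 = 33**2 = 1089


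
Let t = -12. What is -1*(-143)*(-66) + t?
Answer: -9450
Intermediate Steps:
-1*(-143)*(-66) + t = -1*(-143)*(-66) - 12 = 143*(-66) - 12 = -9438 - 12 = -9450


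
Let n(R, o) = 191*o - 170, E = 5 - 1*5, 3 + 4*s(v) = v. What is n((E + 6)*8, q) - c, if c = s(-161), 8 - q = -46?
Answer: 10185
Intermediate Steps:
s(v) = -¾ + v/4
E = 0 (E = 5 - 5 = 0)
q = 54 (q = 8 - 1*(-46) = 8 + 46 = 54)
n(R, o) = -170 + 191*o
c = -41 (c = -¾ + (¼)*(-161) = -¾ - 161/4 = -41)
n((E + 6)*8, q) - c = (-170 + 191*54) - 1*(-41) = (-170 + 10314) + 41 = 10144 + 41 = 10185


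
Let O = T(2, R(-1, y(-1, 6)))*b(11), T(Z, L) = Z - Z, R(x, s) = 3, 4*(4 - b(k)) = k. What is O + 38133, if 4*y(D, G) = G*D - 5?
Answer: 38133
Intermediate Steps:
y(D, G) = -5/4 + D*G/4 (y(D, G) = (G*D - 5)/4 = (D*G - 5)/4 = (-5 + D*G)/4 = -5/4 + D*G/4)
b(k) = 4 - k/4
T(Z, L) = 0
O = 0 (O = 0*(4 - 1/4*11) = 0*(4 - 11/4) = 0*(5/4) = 0)
O + 38133 = 0 + 38133 = 38133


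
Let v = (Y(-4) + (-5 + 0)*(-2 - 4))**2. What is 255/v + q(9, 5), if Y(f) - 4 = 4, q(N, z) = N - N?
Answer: 255/1444 ≈ 0.17659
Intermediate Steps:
q(N, z) = 0
Y(f) = 8 (Y(f) = 4 + 4 = 8)
v = 1444 (v = (8 + (-5 + 0)*(-2 - 4))**2 = (8 - 5*(-6))**2 = (8 + 30)**2 = 38**2 = 1444)
255/v + q(9, 5) = 255/1444 + 0 = 255/1444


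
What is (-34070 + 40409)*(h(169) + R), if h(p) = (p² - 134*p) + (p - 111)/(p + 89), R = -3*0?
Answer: 1612354232/43 ≈ 3.7497e+7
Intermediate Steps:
R = 0
h(p) = p² - 134*p + (-111 + p)/(89 + p) (h(p) = (p² - 134*p) + (-111 + p)/(89 + p) = p² - 134*p + (-111 + p)/(89 + p))
(-34070 + 40409)*(h(169) + R) = (-34070 + 40409)*((-111 + 169³ - 11925*169 - 45*169²)/(89 + 169) + 0) = 6339*((-111 + 4826809 - 2015325 - 45*28561)/258 + 0) = 6339*((-111 + 4826809 - 2015325 - 1285245)/258 + 0) = 6339*((1/258)*1526128 + 0) = 6339*(763064/129 + 0) = 6339*(763064/129) = 1612354232/43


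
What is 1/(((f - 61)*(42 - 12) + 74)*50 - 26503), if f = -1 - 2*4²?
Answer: -1/163803 ≈ -6.1049e-6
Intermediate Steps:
f = -33 (f = -1 - 2*16 = -1 - 32 = -33)
1/(((f - 61)*(42 - 12) + 74)*50 - 26503) = 1/(((-33 - 61)*(42 - 12) + 74)*50 - 26503) = 1/((-94*30 + 74)*50 - 26503) = 1/((-2820 + 74)*50 - 26503) = 1/(-2746*50 - 26503) = 1/(-137300 - 26503) = 1/(-163803) = -1/163803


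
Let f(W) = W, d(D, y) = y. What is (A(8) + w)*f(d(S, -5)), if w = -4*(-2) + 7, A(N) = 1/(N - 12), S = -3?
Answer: -295/4 ≈ -73.750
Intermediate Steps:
A(N) = 1/(-12 + N)
w = 15 (w = 8 + 7 = 15)
(A(8) + w)*f(d(S, -5)) = (1/(-12 + 8) + 15)*(-5) = (1/(-4) + 15)*(-5) = (-1/4 + 15)*(-5) = (59/4)*(-5) = -295/4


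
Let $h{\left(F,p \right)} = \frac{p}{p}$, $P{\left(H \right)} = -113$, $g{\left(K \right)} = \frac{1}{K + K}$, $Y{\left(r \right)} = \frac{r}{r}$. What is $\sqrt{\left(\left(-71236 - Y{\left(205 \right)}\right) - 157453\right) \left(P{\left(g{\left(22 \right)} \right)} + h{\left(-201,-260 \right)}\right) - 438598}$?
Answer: $\sqrt{25174682} \approx 5017.4$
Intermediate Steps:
$Y{\left(r \right)} = 1$
$g{\left(K \right)} = \frac{1}{2 K}$
$h{\left(F,p \right)} = 1$
$\sqrt{\left(\left(-71236 - Y{\left(205 \right)}\right) - 157453\right) \left(P{\left(g{\left(22 \right)} \right)} + h{\left(-201,-260 \right)}\right) - 438598} = \sqrt{\left(\left(-71236 - 1\right) - 157453\right) \left(-113 + 1\right) - 438598} = \sqrt{\left(\left(-71236 - 1\right) - 157453\right) \left(-112\right) - 438598} = \sqrt{\left(-71237 - 157453\right) \left(-112\right) - 438598} = \sqrt{\left(-228690\right) \left(-112\right) - 438598} = \sqrt{25613280 - 438598} = \sqrt{25174682}$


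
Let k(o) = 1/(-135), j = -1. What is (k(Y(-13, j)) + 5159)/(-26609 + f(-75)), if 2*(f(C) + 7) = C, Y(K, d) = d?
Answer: -1392928/7196445 ≈ -0.19356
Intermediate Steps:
f(C) = -7 + C/2
k(o) = -1/135
(k(Y(-13, j)) + 5159)/(-26609 + f(-75)) = (-1/135 + 5159)/(-26609 + (-7 + (1/2)*(-75))) = 696464/(135*(-26609 + (-7 - 75/2))) = 696464/(135*(-26609 - 89/2)) = 696464/(135*(-53307/2)) = (696464/135)*(-2/53307) = -1392928/7196445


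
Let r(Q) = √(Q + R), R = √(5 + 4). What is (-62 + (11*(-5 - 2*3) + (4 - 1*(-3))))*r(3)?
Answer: -176*√6 ≈ -431.11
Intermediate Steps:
R = 3 (R = √9 = 3)
r(Q) = √(3 + Q) (r(Q) = √(Q + 3) = √(3 + Q))
(-62 + (11*(-5 - 2*3) + (4 - 1*(-3))))*r(3) = (-62 + (11*(-5 - 2*3) + (4 - 1*(-3))))*√(3 + 3) = (-62 + (11*(-5 - 6) + (4 + 3)))*√6 = (-62 + (11*(-11) + 7))*√6 = (-62 + (-121 + 7))*√6 = (-62 - 114)*√6 = -176*√6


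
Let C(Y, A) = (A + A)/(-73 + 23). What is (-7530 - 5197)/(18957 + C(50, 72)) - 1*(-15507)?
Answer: 7347720296/473853 ≈ 15506.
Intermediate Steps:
C(Y, A) = -A/25 (C(Y, A) = (2*A)/(-50) = (2*A)*(-1/50) = -A/25)
(-7530 - 5197)/(18957 + C(50, 72)) - 1*(-15507) = (-7530 - 5197)/(18957 - 1/25*72) - 1*(-15507) = -12727/(18957 - 72/25) + 15507 = -12727/473853/25 + 15507 = -12727*25/473853 + 15507 = -318175/473853 + 15507 = 7347720296/473853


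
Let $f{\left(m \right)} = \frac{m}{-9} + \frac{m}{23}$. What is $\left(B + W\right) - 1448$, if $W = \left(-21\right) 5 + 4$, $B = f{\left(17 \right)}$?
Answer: $- \frac{320881}{207} \approx -1550.2$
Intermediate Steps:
$f{\left(m \right)} = - \frac{14 m}{207}$ ($f{\left(m \right)} = m \left(- \frac{1}{9}\right) + m \frac{1}{23} = - \frac{m}{9} + \frac{m}{23} = - \frac{14 m}{207}$)
$B = - \frac{238}{207}$ ($B = \left(- \frac{14}{207}\right) 17 = - \frac{238}{207} \approx -1.1498$)
$W = -101$ ($W = -105 + 4 = -101$)
$\left(B + W\right) - 1448 = \left(- \frac{238}{207} - 101\right) - 1448 = - \frac{21145}{207} - 1448 = - \frac{320881}{207}$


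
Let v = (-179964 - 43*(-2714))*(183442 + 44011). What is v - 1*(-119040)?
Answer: -14389012646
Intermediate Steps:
v = -14389131686 (v = (-179964 + 116702)*227453 = -63262*227453 = -14389131686)
v - 1*(-119040) = -14389131686 - 1*(-119040) = -14389131686 + 119040 = -14389012646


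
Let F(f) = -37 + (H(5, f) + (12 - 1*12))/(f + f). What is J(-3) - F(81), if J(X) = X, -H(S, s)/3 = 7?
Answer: 1843/54 ≈ 34.130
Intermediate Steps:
H(S, s) = -21 (H(S, s) = -3*7 = -21)
F(f) = -37 - 21/(2*f) (F(f) = -37 + (-21 + (12 - 1*12))/(f + f) = -37 + (-21 + (12 - 12))/((2*f)) = -37 + (-21 + 0)*(1/(2*f)) = -37 - 21/(2*f))
J(-3) - F(81) = -3 - (-37 - 21/2/81) = -3 - (-37 - 21/2*1/81) = -3 - (-37 - 7/54) = -3 - 1*(-2005/54) = -3 + 2005/54 = 1843/54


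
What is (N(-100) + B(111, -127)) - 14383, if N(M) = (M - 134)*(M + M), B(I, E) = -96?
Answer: 32321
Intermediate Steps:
N(M) = 2*M*(-134 + M) (N(M) = (-134 + M)*(2*M) = 2*M*(-134 + M))
(N(-100) + B(111, -127)) - 14383 = (2*(-100)*(-134 - 100) - 96) - 14383 = (2*(-100)*(-234) - 96) - 14383 = (46800 - 96) - 14383 = 46704 - 14383 = 32321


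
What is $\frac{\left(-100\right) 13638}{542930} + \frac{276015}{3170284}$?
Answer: $- \frac{417377649525}{172124229212} \approx -2.4249$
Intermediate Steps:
$\frac{\left(-100\right) 13638}{542930} + \frac{276015}{3170284} = \left(-1363800\right) \frac{1}{542930} + 276015 \cdot \frac{1}{3170284} = - \frac{136380}{54293} + \frac{276015}{3170284} = - \frac{417377649525}{172124229212}$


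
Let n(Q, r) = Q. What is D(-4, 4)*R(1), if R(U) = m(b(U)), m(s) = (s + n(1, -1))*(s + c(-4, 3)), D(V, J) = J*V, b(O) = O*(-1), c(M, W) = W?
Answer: 0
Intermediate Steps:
b(O) = -O
m(s) = (1 + s)*(3 + s) (m(s) = (s + 1)*(s + 3) = (1 + s)*(3 + s))
R(U) = 3 + U**2 - 4*U (R(U) = 3 + (-U)**2 + 4*(-U) = 3 + U**2 - 4*U)
D(-4, 4)*R(1) = (4*(-4))*(3 + 1**2 - 4*1) = -16*(3 + 1 - 4) = -16*0 = 0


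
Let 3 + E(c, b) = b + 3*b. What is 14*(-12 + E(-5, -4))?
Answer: -434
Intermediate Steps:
E(c, b) = -3 + 4*b (E(c, b) = -3 + (b + 3*b) = -3 + 4*b)
14*(-12 + E(-5, -4)) = 14*(-12 + (-3 + 4*(-4))) = 14*(-12 + (-3 - 16)) = 14*(-12 - 19) = 14*(-31) = -434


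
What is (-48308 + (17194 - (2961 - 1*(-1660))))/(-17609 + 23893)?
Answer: -35735/6284 ≈ -5.6867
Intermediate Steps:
(-48308 + (17194 - (2961 - 1*(-1660))))/(-17609 + 23893) = (-48308 + (17194 - (2961 + 1660)))/6284 = (-48308 + (17194 - 1*4621))*(1/6284) = (-48308 + (17194 - 4621))*(1/6284) = (-48308 + 12573)*(1/6284) = -35735*1/6284 = -35735/6284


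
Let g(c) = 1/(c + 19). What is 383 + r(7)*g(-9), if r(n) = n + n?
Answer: 1922/5 ≈ 384.40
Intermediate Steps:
g(c) = 1/(19 + c)
r(n) = 2*n
383 + r(7)*g(-9) = 383 + (2*7)/(19 - 9) = 383 + 14/10 = 383 + 14*(1/10) = 383 + 7/5 = 1922/5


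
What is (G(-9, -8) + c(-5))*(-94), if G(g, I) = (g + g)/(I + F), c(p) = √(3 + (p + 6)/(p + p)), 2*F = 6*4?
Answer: 423 - 47*√290/5 ≈ 262.92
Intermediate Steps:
F = 12 (F = (6*4)/2 = (½)*24 = 12)
c(p) = √(3 + (6 + p)/(2*p)) (c(p) = √(3 + (6 + p)/((2*p))) = √(3 + (6 + p)*(1/(2*p))) = √(3 + (6 + p)/(2*p)))
G(g, I) = 2*g/(12 + I) (G(g, I) = (g + g)/(I + 12) = (2*g)/(12 + I) = 2*g/(12 + I))
(G(-9, -8) + c(-5))*(-94) = (2*(-9)/(12 - 8) + √(14 + 12/(-5))/2)*(-94) = (2*(-9)/4 + √(14 + 12*(-⅕))/2)*(-94) = (2*(-9)*(¼) + √(14 - 12/5)/2)*(-94) = (-9/2 + √(58/5)/2)*(-94) = (-9/2 + (√290/5)/2)*(-94) = (-9/2 + √290/10)*(-94) = 423 - 47*√290/5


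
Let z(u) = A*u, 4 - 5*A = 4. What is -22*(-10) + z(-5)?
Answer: 220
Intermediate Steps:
A = 0 (A = 4/5 - 1/5*4 = 4/5 - 4/5 = 0)
z(u) = 0 (z(u) = 0*u = 0)
-22*(-10) + z(-5) = -22*(-10) + 0 = 220 + 0 = 220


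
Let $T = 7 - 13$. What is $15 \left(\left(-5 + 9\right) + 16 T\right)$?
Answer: $-1380$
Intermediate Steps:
$T = -6$ ($T = 7 - 13 = -6$)
$15 \left(\left(-5 + 9\right) + 16 T\right) = 15 \left(\left(-5 + 9\right) + 16 \left(-6\right)\right) = 15 \left(4 - 96\right) = 15 \left(-92\right) = -1380$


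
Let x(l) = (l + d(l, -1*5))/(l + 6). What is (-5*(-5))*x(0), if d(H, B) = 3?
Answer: 25/2 ≈ 12.500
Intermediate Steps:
x(l) = (3 + l)/(6 + l) (x(l) = (l + 3)/(l + 6) = (3 + l)/(6 + l))
(-5*(-5))*x(0) = (-5*(-5))*((3 + 0)/(6 + 0)) = 25*(3/6) = 25*((⅙)*3) = 25*(½) = 25/2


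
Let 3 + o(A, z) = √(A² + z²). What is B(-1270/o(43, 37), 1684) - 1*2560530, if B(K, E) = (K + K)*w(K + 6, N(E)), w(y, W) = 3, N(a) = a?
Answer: -8216763630/3209 - 7620*√3218/3209 ≈ -2.5607e+6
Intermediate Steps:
o(A, z) = -3 + √(A² + z²)
B(K, E) = 6*K (B(K, E) = (K + K)*3 = (2*K)*3 = 6*K)
B(-1270/o(43, 37), 1684) - 1*2560530 = 6*(-1270/(-3 + √(43² + 37²))) - 1*2560530 = 6*(-1270/(-3 + √(1849 + 1369))) - 2560530 = 6*(-1270/(-3 + √3218)) - 2560530 = -7620/(-3 + √3218) - 2560530 = -2560530 - 7620/(-3 + √3218)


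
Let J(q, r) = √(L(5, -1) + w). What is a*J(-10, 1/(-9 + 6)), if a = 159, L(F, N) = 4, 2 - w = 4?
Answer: 159*√2 ≈ 224.86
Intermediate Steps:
w = -2 (w = 2 - 1*4 = 2 - 4 = -2)
J(q, r) = √2 (J(q, r) = √(4 - 2) = √2)
a*J(-10, 1/(-9 + 6)) = 159*√2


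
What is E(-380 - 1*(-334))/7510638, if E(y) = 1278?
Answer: 213/1251773 ≈ 0.00017016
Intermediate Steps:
E(-380 - 1*(-334))/7510638 = 1278/7510638 = 1278*(1/7510638) = 213/1251773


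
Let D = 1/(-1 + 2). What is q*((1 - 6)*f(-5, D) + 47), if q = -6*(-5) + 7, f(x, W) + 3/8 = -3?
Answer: 18907/8 ≈ 2363.4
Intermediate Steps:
D = 1 (D = 1/1 = 1)
f(x, W) = -27/8 (f(x, W) = -3/8 - 3 = -27/8)
q = 37 (q = 30 + 7 = 37)
q*((1 - 6)*f(-5, D) + 47) = 37*((1 - 6)*(-27/8) + 47) = 37*(-5*(-27/8) + 47) = 37*(135/8 + 47) = 37*(511/8) = 18907/8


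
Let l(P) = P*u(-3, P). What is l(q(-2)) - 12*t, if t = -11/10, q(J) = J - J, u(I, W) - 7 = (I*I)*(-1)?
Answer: 66/5 ≈ 13.200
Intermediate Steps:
u(I, W) = 7 - I² (u(I, W) = 7 + (I*I)*(-1) = 7 + I²*(-1) = 7 - I²)
q(J) = 0
l(P) = -2*P (l(P) = P*(7 - 1*(-3)²) = P*(7 - 1*9) = P*(7 - 9) = P*(-2) = -2*P)
t = -11/10 (t = -11*⅒ = -11/10 ≈ -1.1000)
l(q(-2)) - 12*t = -2*0 - 12*(-11/10) = 0 + 66/5 = 66/5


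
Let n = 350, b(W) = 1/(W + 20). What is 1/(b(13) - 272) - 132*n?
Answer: -414645033/8975 ≈ -46200.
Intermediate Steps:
b(W) = 1/(20 + W)
1/(b(13) - 272) - 132*n = 1/(1/(20 + 13) - 272) - 132*350 = 1/(1/33 - 272) - 46200 = 1/(-8975/33) - 46200 = -33/8975 - 46200 = -414645033/8975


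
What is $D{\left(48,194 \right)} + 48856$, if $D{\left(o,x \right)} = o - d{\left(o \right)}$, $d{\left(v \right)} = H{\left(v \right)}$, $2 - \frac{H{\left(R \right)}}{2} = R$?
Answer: $48996$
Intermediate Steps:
$H{\left(R \right)} = 4 - 2 R$
$d{\left(v \right)} = 4 - 2 v$
$D{\left(o,x \right)} = -4 + 3 o$ ($D{\left(o,x \right)} = o - \left(4 - 2 o\right) = o + \left(-4 + 2 o\right) = -4 + 3 o$)
$D{\left(48,194 \right)} + 48856 = \left(-4 + 3 \cdot 48\right) + 48856 = \left(-4 + 144\right) + 48856 = 140 + 48856 = 48996$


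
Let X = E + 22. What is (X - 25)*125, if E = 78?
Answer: 9375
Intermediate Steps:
X = 100 (X = 78 + 22 = 100)
(X - 25)*125 = (100 - 25)*125 = 75*125 = 9375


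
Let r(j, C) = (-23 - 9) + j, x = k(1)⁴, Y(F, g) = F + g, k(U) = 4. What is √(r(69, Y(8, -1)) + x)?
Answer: √293 ≈ 17.117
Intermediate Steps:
x = 256 (x = 4⁴ = 256)
r(j, C) = -32 + j
√(r(69, Y(8, -1)) + x) = √((-32 + 69) + 256) = √(37 + 256) = √293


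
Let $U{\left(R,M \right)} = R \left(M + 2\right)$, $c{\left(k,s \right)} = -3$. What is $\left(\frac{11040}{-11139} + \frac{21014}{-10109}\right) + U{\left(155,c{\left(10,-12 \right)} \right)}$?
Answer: $- \frac{5933107237}{37534717} \approx -158.07$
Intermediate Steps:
$U{\left(R,M \right)} = R \left(2 + M\right)$
$\left(\frac{11040}{-11139} + \frac{21014}{-10109}\right) + U{\left(155,c{\left(10,-12 \right)} \right)} = \left(\frac{11040}{-11139} + \frac{21014}{-10109}\right) + 155 \left(2 - 3\right) = \left(11040 \left(- \frac{1}{11139}\right) + 21014 \left(- \frac{1}{10109}\right)\right) + 155 \left(-1\right) = \left(- \frac{3680}{3713} - \frac{21014}{10109}\right) - 155 = - \frac{115226102}{37534717} - 155 = - \frac{5933107237}{37534717}$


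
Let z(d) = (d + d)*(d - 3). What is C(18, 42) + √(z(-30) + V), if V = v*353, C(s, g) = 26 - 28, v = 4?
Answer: -2 + 8*√53 ≈ 56.241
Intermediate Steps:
C(s, g) = -2
z(d) = 2*d*(-3 + d) (z(d) = (2*d)*(-3 + d) = 2*d*(-3 + d))
V = 1412 (V = 4*353 = 1412)
C(18, 42) + √(z(-30) + V) = -2 + √(2*(-30)*(-3 - 30) + 1412) = -2 + √(2*(-30)*(-33) + 1412) = -2 + √(1980 + 1412) = -2 + √3392 = -2 + 8*√53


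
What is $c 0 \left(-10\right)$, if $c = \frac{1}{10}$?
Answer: $0$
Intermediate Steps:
$c = \frac{1}{10} \approx 0.1$
$c 0 \left(-10\right) = \frac{1}{10} \cdot 0 \left(-10\right) = 0 \left(-10\right) = 0$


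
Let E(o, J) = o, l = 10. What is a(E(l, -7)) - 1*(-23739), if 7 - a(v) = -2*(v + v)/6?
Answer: 71258/3 ≈ 23753.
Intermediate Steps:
a(v) = 7 + 2*v/3 (a(v) = 7 - (-2*(v + v))/6 = 7 - (-4*v)/6 = 7 - (-2)*v/3 = 7 + 2*v/3)
a(E(l, -7)) - 1*(-23739) = (7 + (2/3)*10) - 1*(-23739) = (7 + 20/3) + 23739 = 41/3 + 23739 = 71258/3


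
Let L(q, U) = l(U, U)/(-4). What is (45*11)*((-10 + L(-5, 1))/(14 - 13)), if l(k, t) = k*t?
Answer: -20295/4 ≈ -5073.8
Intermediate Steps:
L(q, U) = -U²/4 (L(q, U) = (U*U)/(-4) = U²*(-¼) = -U²/4)
(45*11)*((-10 + L(-5, 1))/(14 - 13)) = (45*11)*((-10 - ¼*1²)/(14 - 13)) = 495*((-10 - ¼*1)/1) = 495*((-10 - ¼)*1) = 495*(-41/4*1) = 495*(-41/4) = -20295/4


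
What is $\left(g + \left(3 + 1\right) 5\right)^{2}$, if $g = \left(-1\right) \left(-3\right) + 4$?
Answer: $729$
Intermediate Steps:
$g = 7$ ($g = 3 + 4 = 7$)
$\left(g + \left(3 + 1\right) 5\right)^{2} = \left(7 + \left(3 + 1\right) 5\right)^{2} = \left(7 + 4 \cdot 5\right)^{2} = \left(7 + 20\right)^{2} = 27^{2} = 729$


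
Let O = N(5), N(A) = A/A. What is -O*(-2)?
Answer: 2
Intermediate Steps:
N(A) = 1
O = 1
-O*(-2) = -1*1*(-2) = -1*(-2) = 2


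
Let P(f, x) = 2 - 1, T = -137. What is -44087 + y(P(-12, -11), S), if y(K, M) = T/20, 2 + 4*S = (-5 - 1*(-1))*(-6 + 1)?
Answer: -881877/20 ≈ -44094.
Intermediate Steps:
P(f, x) = 1
S = 9/2 (S = -½ + ((-5 - 1*(-1))*(-6 + 1))/4 = -½ + ((-5 + 1)*(-5))/4 = -½ + (-4*(-5))/4 = -½ + (¼)*20 = -½ + 5 = 9/2 ≈ 4.5000)
y(K, M) = -137/20
-44087 + y(P(-12, -11), S) = -44087 - 137/20 = -881877/20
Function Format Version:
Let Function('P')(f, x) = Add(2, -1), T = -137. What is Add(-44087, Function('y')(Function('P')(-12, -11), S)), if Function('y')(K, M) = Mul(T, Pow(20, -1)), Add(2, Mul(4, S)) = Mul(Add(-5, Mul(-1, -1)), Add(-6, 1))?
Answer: Rational(-881877, 20) ≈ -44094.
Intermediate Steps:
Function('P')(f, x) = 1
S = Rational(9, 2) (S = Add(Rational(-1, 2), Mul(Rational(1, 4), Mul(Add(-5, Mul(-1, -1)), Add(-6, 1)))) = Add(Rational(-1, 2), Mul(Rational(1, 4), Mul(Add(-5, 1), -5))) = Add(Rational(-1, 2), Mul(Rational(1, 4), Mul(-4, -5))) = Add(Rational(-1, 2), Mul(Rational(1, 4), 20)) = Add(Rational(-1, 2), 5) = Rational(9, 2) ≈ 4.5000)
Function('y')(K, M) = Rational(-137, 20) (Function('y')(K, M) = Mul(-137, Pow(20, -1)) = Mul(-137, Rational(1, 20)) = Rational(-137, 20))
Add(-44087, Function('y')(Function('P')(-12, -11), S)) = Add(-44087, Rational(-137, 20)) = Rational(-881877, 20)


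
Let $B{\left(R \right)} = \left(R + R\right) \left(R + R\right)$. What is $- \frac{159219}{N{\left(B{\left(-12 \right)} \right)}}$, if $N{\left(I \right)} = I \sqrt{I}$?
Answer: $- \frac{5897}{512} \approx -11.518$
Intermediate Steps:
$B{\left(R \right)} = 4 R^{2}$ ($B{\left(R \right)} = 2 R 2 R = 4 R^{2}$)
$N{\left(I \right)} = I^{\frac{3}{2}}$
$- \frac{159219}{N{\left(B{\left(-12 \right)} \right)}} = - \frac{159219}{\left(4 \left(-12\right)^{2}\right)^{\frac{3}{2}}} = - \frac{159219}{\left(4 \cdot 144\right)^{\frac{3}{2}}} = - \frac{159219}{576^{\frac{3}{2}}} = - \frac{159219}{13824} = \left(-159219\right) \frac{1}{13824} = - \frac{5897}{512}$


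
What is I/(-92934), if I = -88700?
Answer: 44350/46467 ≈ 0.95444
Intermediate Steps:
I/(-92934) = -88700/(-92934) = -88700*(-1/92934) = 44350/46467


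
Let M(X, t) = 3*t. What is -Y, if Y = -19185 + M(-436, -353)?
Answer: 20244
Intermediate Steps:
Y = -20244 (Y = -19185 + 3*(-353) = -19185 - 1059 = -20244)
-Y = -1*(-20244) = 20244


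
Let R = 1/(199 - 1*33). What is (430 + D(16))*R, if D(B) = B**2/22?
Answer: 2429/913 ≈ 2.6605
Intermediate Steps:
R = 1/166 (R = 1/(199 - 33) = 1/166 ≈ 0.0060241)
D(B) = B**2/22 (D(B) = B**2*(1/22) = B**2/22)
(430 + D(16))*R = (430 + (1/22)*16**2)*(1/166) = (430 + (1/22)*256)*(1/166) = (430 + 128/11)*(1/166) = (4858/11)*(1/166) = 2429/913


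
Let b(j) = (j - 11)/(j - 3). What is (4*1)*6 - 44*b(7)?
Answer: 68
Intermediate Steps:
b(j) = (-11 + j)/(-3 + j)
(4*1)*6 - 44*b(7) = (4*1)*6 - 44*(-11 + 7)/(-3 + 7) = 4*6 - 44*(-4)/4 = 24 - 11*(-4) = 24 - 44*(-1) = 24 + 44 = 68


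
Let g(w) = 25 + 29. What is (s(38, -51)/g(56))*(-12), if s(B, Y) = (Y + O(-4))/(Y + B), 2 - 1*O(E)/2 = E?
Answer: -⅔ ≈ -0.66667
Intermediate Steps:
O(E) = 4 - 2*E
s(B, Y) = (12 + Y)/(B + Y) (s(B, Y) = (Y + (4 - 2*(-4)))/(Y + B) = (Y + (4 + 8))/(B + Y) = (Y + 12)/(B + Y) = (12 + Y)/(B + Y))
g(w) = 54
(s(38, -51)/g(56))*(-12) = (((12 - 51)/(38 - 51))/54)*(-12) = ((-39/(-13))*(1/54))*(-12) = (-1/13*(-39)*(1/54))*(-12) = (3*(1/54))*(-12) = (1/18)*(-12) = -⅔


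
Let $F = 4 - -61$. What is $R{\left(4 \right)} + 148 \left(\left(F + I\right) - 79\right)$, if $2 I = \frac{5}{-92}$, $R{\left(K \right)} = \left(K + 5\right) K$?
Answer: $- \frac{93841}{46} \approx -2040.0$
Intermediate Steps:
$R{\left(K \right)} = K \left(5 + K\right)$ ($R{\left(K \right)} = \left(5 + K\right) K = K \left(5 + K\right)$)
$F = 65$ ($F = 4 + 61 = 65$)
$I = - \frac{5}{184}$ ($I = \frac{5 \frac{1}{-92}}{2} = \frac{5 \left(- \frac{1}{92}\right)}{2} = \frac{1}{2} \left(- \frac{5}{92}\right) = - \frac{5}{184} \approx -0.027174$)
$R{\left(4 \right)} + 148 \left(\left(F + I\right) - 79\right) = 4 \left(5 + 4\right) + 148 \left(\left(65 - \frac{5}{184}\right) - 79\right) = 4 \cdot 9 + 148 \left(\frac{11955}{184} - 79\right) = 36 + 148 \left(- \frac{2581}{184}\right) = 36 - \frac{95497}{46} = - \frac{93841}{46}$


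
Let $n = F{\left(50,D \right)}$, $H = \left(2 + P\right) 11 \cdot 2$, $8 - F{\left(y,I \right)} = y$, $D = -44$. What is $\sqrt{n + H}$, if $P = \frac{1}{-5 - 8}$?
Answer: $\frac{2 \sqrt{13}}{13} \approx 0.5547$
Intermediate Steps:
$P = - \frac{1}{13}$ ($P = \frac{1}{-13} = - \frac{1}{13} \approx -0.076923$)
$F{\left(y,I \right)} = 8 - y$
$H = \frac{550}{13}$ ($H = \left(2 - \frac{1}{13}\right) 11 \cdot 2 = \frac{25}{13} \cdot 11 \cdot 2 = \frac{275}{13} \cdot 2 = \frac{550}{13} \approx 42.308$)
$n = -42$ ($n = 8 - 50 = -42$)
$\sqrt{n + H} = \sqrt{-42 + \frac{550}{13}} = \sqrt{\frac{4}{13}} = \frac{2 \sqrt{13}}{13}$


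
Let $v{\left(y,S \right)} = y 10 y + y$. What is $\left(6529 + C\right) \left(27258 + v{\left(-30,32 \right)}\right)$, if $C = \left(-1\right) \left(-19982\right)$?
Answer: $960440508$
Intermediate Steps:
$C = 19982$
$v{\left(y,S \right)} = y + 10 y^{2}$ ($v{\left(y,S \right)} = 10 y y + y = 10 y^{2} + y = y + 10 y^{2}$)
$\left(6529 + C\right) \left(27258 + v{\left(-30,32 \right)}\right) = \left(6529 + 19982\right) \left(27258 - 30 \left(1 + 10 \left(-30\right)\right)\right) = 26511 \left(27258 - 30 \left(1 - 300\right)\right) = 26511 \left(27258 - -8970\right) = 26511 \left(27258 + 8970\right) = 26511 \cdot 36228 = 960440508$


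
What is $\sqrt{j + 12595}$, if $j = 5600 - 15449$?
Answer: $\sqrt{2746} \approx 52.402$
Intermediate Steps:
$j = -9849$ ($j = 5600 - 15449 = -9849$)
$\sqrt{j + 12595} = \sqrt{-9849 + 12595} = \sqrt{2746}$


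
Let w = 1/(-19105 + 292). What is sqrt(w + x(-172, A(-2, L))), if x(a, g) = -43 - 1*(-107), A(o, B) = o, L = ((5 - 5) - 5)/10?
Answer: sqrt(22651435203)/18813 ≈ 8.0000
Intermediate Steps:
L = -1/2 (L = (0 - 5)*(1/10) = -5*1/10 = -1/2 ≈ -0.50000)
x(a, g) = 64 (x(a, g) = -43 + 107 = 64)
w = -1/18813 (w = 1/(-18813) = -1/18813 ≈ -5.3155e-5)
sqrt(w + x(-172, A(-2, L))) = sqrt(-1/18813 + 64) = sqrt(1204031/18813) = sqrt(22651435203)/18813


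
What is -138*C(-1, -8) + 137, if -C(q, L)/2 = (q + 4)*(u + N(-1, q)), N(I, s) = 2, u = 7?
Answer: 7589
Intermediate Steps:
C(q, L) = -72 - 18*q (C(q, L) = -2*(q + 4)*(7 + 2) = -2*(4 + q)*9 = -2*(36 + 9*q) = -72 - 18*q)
-138*C(-1, -8) + 137 = -138*(-72 - 18*(-1)) + 137 = -138*(-72 + 18) + 137 = -138*(-54) + 137 = 7452 + 137 = 7589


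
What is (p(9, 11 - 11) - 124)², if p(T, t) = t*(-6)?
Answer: 15376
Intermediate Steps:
p(T, t) = -6*t
(p(9, 11 - 11) - 124)² = (-6*(11 - 11) - 124)² = (-6*0 - 124)² = (0 - 124)² = (-124)² = 15376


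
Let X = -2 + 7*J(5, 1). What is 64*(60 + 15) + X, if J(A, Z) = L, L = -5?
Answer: 4763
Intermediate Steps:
J(A, Z) = -5
X = -37 (X = -2 + 7*(-5) = -2 - 35 = -37)
64*(60 + 15) + X = 64*(60 + 15) - 37 = 64*75 - 37 = 4800 - 37 = 4763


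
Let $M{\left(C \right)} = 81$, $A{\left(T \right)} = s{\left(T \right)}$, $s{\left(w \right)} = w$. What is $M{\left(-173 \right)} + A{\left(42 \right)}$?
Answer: $123$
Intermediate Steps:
$A{\left(T \right)} = T$
$M{\left(-173 \right)} + A{\left(42 \right)} = 81 + 42 = 123$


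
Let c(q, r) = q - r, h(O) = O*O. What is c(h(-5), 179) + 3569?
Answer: 3415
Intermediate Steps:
h(O) = O²
c(h(-5), 179) + 3569 = ((-5)² - 1*179) + 3569 = (25 - 179) + 3569 = -154 + 3569 = 3415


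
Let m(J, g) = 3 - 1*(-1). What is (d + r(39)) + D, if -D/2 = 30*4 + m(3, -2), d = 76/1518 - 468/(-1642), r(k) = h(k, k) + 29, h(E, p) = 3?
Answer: -134389220/623139 ≈ -215.66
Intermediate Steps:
m(J, g) = 4 (m(J, g) = 3 + 1 = 4)
r(k) = 32 (r(k) = 3 + 29 = 32)
d = 208804/623139 (d = 76*(1/1518) - 468*(-1/1642) = 38/759 + 234/821 = 208804/623139 ≈ 0.33508)
D = -248 (D = -2*(30*4 + 4) = -2*(120 + 4) = -2*124 = -248)
(d + r(39)) + D = (208804/623139 + 32) - 248 = 20149252/623139 - 248 = -134389220/623139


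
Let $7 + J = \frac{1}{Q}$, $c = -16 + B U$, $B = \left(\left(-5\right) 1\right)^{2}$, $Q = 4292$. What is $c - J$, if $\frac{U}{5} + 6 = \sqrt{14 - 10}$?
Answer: $- \frac{2184629}{4292} \approx -509.0$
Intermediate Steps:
$B = 25$ ($B = \left(-5\right)^{2} = 25$)
$U = -20$ ($U = -30 + 5 \sqrt{14 - 10} = -30 + 5 \sqrt{4} = -30 + 5 \cdot 2 = -30 + 10 = -20$)
$c = -516$ ($c = -16 + 25 \left(-20\right) = -16 - 500 = -516$)
$J = - \frac{30043}{4292}$ ($J = -7 + \frac{1}{4292} = - \frac{30043}{4292} \approx -6.9998$)
$c - J = -516 - - \frac{30043}{4292} = -516 + \frac{30043}{4292} = - \frac{2184629}{4292}$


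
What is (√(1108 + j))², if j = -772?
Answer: 336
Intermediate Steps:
(√(1108 + j))² = (√(1108 - 772))² = (√336)² = (4*√21)² = 336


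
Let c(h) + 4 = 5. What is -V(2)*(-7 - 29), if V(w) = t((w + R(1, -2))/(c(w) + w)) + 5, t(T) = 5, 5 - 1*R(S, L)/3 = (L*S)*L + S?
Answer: 360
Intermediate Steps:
R(S, L) = 15 - 3*S - 3*S*L² (R(S, L) = 15 - 3*((L*S)*L + S) = 15 - 3*(S*L² + S) = 15 - 3*(S + S*L²) = 15 + (-3*S - 3*S*L²) = 15 - 3*S - 3*S*L²)
c(h) = 1 (c(h) = -4 + 5 = 1)
V(w) = 10 (V(w) = 5 + 5 = 10)
-V(2)*(-7 - 29) = -10*(-7 - 29) = -10*(-36) = -1*(-360) = 360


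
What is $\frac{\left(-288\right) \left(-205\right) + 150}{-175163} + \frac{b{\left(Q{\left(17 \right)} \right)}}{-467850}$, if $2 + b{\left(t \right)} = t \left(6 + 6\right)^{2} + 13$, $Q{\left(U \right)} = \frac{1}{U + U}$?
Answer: $- \frac{470810072717}{1393150162350} \approx -0.33795$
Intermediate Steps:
$Q{\left(U \right)} = \frac{1}{2 U}$
$b{\left(t \right)} = 11 + 144 t$ ($b{\left(t \right)} = -2 + \left(t \left(6 + 6\right)^{2} + 13\right) = -2 + \left(t 12^{2} + 13\right) = -2 + \left(t 144 + 13\right) = -2 + \left(144 t + 13\right) = -2 + \left(13 + 144 t\right) = 11 + 144 t$)
$\frac{\left(-288\right) \left(-205\right) + 150}{-175163} + \frac{b{\left(Q{\left(17 \right)} \right)}}{-467850} = \frac{\left(-288\right) \left(-205\right) + 150}{-175163} + \frac{11 + 144 \frac{1}{2 \cdot 17}}{-467850} = \left(59040 + 150\right) \left(- \frac{1}{175163}\right) + \left(11 + 144 \cdot \frac{1}{2} \cdot \frac{1}{17}\right) \left(- \frac{1}{467850}\right) = 59190 \left(- \frac{1}{175163}\right) + \left(11 + 144 \cdot \frac{1}{34}\right) \left(- \frac{1}{467850}\right) = - \frac{59190}{175163} + \left(11 + \frac{72}{17}\right) \left(- \frac{1}{467850}\right) = - \frac{59190}{175163} + \frac{259}{17} \left(- \frac{1}{467850}\right) = - \frac{59190}{175163} - \frac{259}{7953450} = - \frac{470810072717}{1393150162350}$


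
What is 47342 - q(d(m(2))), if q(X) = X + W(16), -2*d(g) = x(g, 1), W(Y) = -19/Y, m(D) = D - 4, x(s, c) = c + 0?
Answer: 757499/16 ≈ 47344.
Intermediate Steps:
x(s, c) = c
m(D) = -4 + D
d(g) = -½ (d(g) = -½*1 = -½)
q(X) = -19/16 + X (q(X) = X - 19/16 = -19/16 + X)
47342 - q(d(m(2))) = 47342 - (-19/16 - ½) = 47342 - 1*(-27/16) = 47342 + 27/16 = 757499/16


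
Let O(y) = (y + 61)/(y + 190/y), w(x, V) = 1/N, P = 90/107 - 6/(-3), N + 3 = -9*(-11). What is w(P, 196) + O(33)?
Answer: 299071/122784 ≈ 2.4357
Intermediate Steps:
N = 96 (N = -3 - 9*(-11) = -3 + 99 = 96)
P = 304/107 (P = 90*(1/107) - 6*(-⅓) = 90/107 + 2 = 304/107 ≈ 2.8411)
w(x, V) = 1/96
O(y) = (61 + y)/(y + 190/y)
w(P, 196) + O(33) = 1/96 + 33*(61 + 33)/(190 + 33²) = 1/96 + 33*94/(190 + 1089) = 1/96 + 33*94/1279 = 1/96 + 33*(1/1279)*94 = 1/96 + 3102/1279 = 299071/122784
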